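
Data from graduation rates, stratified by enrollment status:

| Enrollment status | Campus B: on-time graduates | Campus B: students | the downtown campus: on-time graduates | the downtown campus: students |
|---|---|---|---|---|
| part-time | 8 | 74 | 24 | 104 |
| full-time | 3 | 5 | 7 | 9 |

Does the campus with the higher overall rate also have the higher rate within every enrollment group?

Part-time: Campus B 8/74 = 10.8%, the downtown campus 24/104 = 23.1% → the downtown campus
Full-time: Campus B 3/5 = 60.0%, the downtown campus 7/9 = 77.8% → the downtown campus
Overall: Campus B 11/79 = 13.9%, the downtown campus 31/113 = 27.4% → the downtown campus
The downtown campus wins overall and in every enrollment group — no reversal.

Yes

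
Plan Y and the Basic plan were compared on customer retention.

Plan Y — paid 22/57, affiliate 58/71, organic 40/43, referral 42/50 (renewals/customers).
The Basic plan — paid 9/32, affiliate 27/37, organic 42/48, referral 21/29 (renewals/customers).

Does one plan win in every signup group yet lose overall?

No

Paid: Plan Y 22/57 = 38.6%, the Basic plan 9/32 = 28.1% → Plan Y
Affiliate: Plan Y 58/71 = 81.7%, the Basic plan 27/37 = 73.0% → Plan Y
Organic: Plan Y 40/43 = 93.0%, the Basic plan 42/48 = 87.5% → Plan Y
Referral: Plan Y 42/50 = 84.0%, the Basic plan 21/29 = 72.4% → Plan Y
Overall: Plan Y 162/221 = 73.3%, the Basic plan 99/146 = 67.8% → Plan Y
Plan Y wins overall and in every signup group — no reversal.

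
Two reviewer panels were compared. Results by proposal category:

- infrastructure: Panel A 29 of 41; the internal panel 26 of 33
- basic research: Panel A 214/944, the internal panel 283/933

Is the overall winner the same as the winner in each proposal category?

Infrastructure: Panel A 29/41 = 70.7%, the internal panel 26/33 = 78.8% → the internal panel
Basic research: Panel A 214/944 = 22.7%, the internal panel 283/933 = 30.3% → the internal panel
Overall: Panel A 243/985 = 24.7%, the internal panel 309/966 = 32.0% → the internal panel
The internal panel wins overall and in every proposal group — no reversal.

Yes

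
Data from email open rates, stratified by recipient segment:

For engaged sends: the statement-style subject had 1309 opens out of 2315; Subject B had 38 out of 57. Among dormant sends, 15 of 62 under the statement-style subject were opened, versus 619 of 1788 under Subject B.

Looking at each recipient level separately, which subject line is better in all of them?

Engaged: the statement-style subject 1309/2315 = 56.5%, Subject B 38/57 = 66.7% → Subject B
Dormant: the statement-style subject 15/62 = 24.2%, Subject B 619/1788 = 34.6% → Subject B
Subject B has the higher rate in both groups.

Subject B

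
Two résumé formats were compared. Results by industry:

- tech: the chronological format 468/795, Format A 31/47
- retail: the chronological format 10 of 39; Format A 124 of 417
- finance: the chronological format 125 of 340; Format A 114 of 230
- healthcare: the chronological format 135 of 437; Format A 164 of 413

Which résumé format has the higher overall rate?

the chronological format

Tech: the chronological format 468/795 = 58.9%, Format A 31/47 = 66.0% → Format A
Retail: the chronological format 10/39 = 25.6%, Format A 124/417 = 29.7% → Format A
Finance: the chronological format 125/340 = 36.8%, Format A 114/230 = 49.6% → Format A
Healthcare: the chronological format 135/437 = 30.9%, Format A 164/413 = 39.7% → Format A
Overall: the chronological format 738/1611 = 45.8%, Format A 433/1107 = 39.1% → the chronological format
(Format A wins every industry group but the chronological format wins overall — Format A's applications skew toward the low-rate retail group.)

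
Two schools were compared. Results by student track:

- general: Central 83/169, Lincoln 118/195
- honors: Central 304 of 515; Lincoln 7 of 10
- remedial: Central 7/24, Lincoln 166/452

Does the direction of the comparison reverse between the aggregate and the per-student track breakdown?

Yes

General: Central 83/169 = 49.1%, Lincoln 118/195 = 60.5% → Lincoln
Honors: Central 304/515 = 59.0%, Lincoln 7/10 = 70.0% → Lincoln
Remedial: Central 7/24 = 29.2%, Lincoln 166/452 = 36.7% → Lincoln
Overall: Central 394/708 = 55.6%, Lincoln 291/657 = 44.3% → Central
Lincoln wins each student group but Central wins overall — the comparison reverses. Lincoln's students skew toward remedial, which has a lower base rate.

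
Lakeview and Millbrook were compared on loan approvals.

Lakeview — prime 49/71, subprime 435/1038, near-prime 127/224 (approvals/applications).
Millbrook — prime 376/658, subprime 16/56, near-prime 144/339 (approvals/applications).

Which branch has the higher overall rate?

Prime: Lakeview 49/71 = 69.0%, Millbrook 376/658 = 57.1% → Lakeview
Subprime: Lakeview 435/1038 = 41.9%, Millbrook 16/56 = 28.6% → Lakeview
Near-prime: Lakeview 127/224 = 56.7%, Millbrook 144/339 = 42.5% → Lakeview
Overall: Lakeview 611/1333 = 45.8%, Millbrook 536/1053 = 50.9% → Millbrook
(Lakeview wins every credit group but Millbrook wins overall — Lakeview's applications skew toward the low-rate subprime group.)

Millbrook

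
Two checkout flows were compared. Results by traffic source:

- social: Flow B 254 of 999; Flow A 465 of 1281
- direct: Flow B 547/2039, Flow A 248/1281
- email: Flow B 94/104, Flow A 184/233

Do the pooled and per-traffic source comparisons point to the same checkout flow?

No

Social: Flow B 254/999 = 25.4%, Flow A 465/1281 = 36.3% → Flow A
Direct: Flow B 547/2039 = 26.8%, Flow A 248/1281 = 19.4% → Flow B
Email: Flow B 94/104 = 90.4%, Flow A 184/233 = 79.0% → Flow B
Overall: Flow B 895/3142 = 28.5%, Flow A 897/2795 = 32.1% → Flow A
Neither sweeps: Flow B wins 2 of 3 groups, Flow A wins 1. Flow A wins overall but not every group — no Simpson reversal.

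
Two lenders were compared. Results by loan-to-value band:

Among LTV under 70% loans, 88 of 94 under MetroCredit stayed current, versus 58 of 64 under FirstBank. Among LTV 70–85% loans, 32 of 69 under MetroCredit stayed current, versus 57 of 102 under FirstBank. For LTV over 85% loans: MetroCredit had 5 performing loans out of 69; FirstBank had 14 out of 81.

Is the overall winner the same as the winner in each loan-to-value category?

No

LTV under 70%: MetroCredit 88/94 = 93.6%, FirstBank 58/64 = 90.6% → MetroCredit
LTV 70–85%: MetroCredit 32/69 = 46.4%, FirstBank 57/102 = 55.9% → FirstBank
LTV over 85%: MetroCredit 5/69 = 7.2%, FirstBank 14/81 = 17.3% → FirstBank
Overall: MetroCredit 125/232 = 53.9%, FirstBank 129/247 = 52.2% → MetroCredit
Neither sweeps: MetroCredit wins 1 of 3 groups, FirstBank wins 2. MetroCredit wins overall but not every group — no Simpson reversal.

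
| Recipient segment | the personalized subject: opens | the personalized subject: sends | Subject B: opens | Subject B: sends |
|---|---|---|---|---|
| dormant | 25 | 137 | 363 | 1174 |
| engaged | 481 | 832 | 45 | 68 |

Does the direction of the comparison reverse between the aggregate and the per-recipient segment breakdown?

Dormant: the personalized subject 25/137 = 18.2%, Subject B 363/1174 = 30.9% → Subject B
Engaged: the personalized subject 481/832 = 57.8%, Subject B 45/68 = 66.2% → Subject B
Overall: the personalized subject 506/969 = 52.2%, Subject B 408/1242 = 32.9% → the personalized subject
Subject B wins each recipient group but the personalized subject wins overall — the comparison reverses. Subject B's sends skew toward dormant, which has a lower base rate.

Yes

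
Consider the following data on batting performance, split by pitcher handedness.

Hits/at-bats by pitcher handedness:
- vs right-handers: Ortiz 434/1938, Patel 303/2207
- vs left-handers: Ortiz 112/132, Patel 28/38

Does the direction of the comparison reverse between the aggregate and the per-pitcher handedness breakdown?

Vs right-handers: Ortiz 434/1938 = 22.4%, Patel 303/2207 = 13.7% → Ortiz
Vs left-handers: Ortiz 112/132 = 84.8%, Patel 28/38 = 73.7% → Ortiz
Overall: Ortiz 546/2070 = 26.4%, Patel 331/2245 = 14.7% → Ortiz
Ortiz wins overall and in every pitcher group — no reversal.

No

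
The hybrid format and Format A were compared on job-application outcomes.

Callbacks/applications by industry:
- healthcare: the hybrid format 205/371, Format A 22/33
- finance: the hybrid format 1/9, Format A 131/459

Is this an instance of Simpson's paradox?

Healthcare: the hybrid format 205/371 = 55.3%, Format A 22/33 = 66.7% → Format A
Finance: the hybrid format 1/9 = 11.1%, Format A 131/459 = 28.5% → Format A
Overall: the hybrid format 206/380 = 54.2%, Format A 153/492 = 31.1% → the hybrid format
Format A wins each industry group but the hybrid format wins overall — the comparison reverses. Format A's applications skew toward finance, which has a lower base rate.

Yes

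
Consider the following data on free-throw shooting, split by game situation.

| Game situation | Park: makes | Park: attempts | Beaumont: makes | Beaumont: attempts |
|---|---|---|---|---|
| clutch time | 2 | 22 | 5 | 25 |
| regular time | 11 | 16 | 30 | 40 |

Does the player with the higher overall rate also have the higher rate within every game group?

Yes

Clutch time: Park 2/22 = 9.1%, Beaumont 5/25 = 20.0% → Beaumont
Regular time: Park 11/16 = 68.8%, Beaumont 30/40 = 75.0% → Beaumont
Overall: Park 13/38 = 34.2%, Beaumont 35/65 = 53.8% → Beaumont
Beaumont wins overall and in every game group — no reversal.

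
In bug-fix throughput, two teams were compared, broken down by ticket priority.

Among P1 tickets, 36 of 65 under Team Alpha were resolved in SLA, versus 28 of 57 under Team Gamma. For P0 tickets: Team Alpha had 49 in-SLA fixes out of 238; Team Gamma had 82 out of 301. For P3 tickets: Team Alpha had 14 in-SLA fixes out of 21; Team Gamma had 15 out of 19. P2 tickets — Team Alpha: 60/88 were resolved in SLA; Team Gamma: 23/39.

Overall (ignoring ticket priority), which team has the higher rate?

Team Alpha

P1: Team Alpha 36/65 = 55.4%, Team Gamma 28/57 = 49.1% → Team Alpha
P0: Team Alpha 49/238 = 20.6%, Team Gamma 82/301 = 27.2% → Team Gamma
P3: Team Alpha 14/21 = 66.7%, Team Gamma 15/19 = 78.9% → Team Gamma
P2: Team Alpha 60/88 = 68.2%, Team Gamma 23/39 = 59.0% → Team Alpha
Overall: Team Alpha 159/412 = 38.6%, Team Gamma 148/416 = 35.6% → Team Alpha
(Neither sweeps every ticket group, but Team Alpha has the higher pooled rate.)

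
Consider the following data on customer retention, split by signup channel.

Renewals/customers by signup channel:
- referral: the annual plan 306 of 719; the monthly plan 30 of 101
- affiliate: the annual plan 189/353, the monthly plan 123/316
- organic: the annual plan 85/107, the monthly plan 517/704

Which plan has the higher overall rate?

the monthly plan

Referral: the annual plan 306/719 = 42.6%, the monthly plan 30/101 = 29.7% → the annual plan
Affiliate: the annual plan 189/353 = 53.5%, the monthly plan 123/316 = 38.9% → the annual plan
Organic: the annual plan 85/107 = 79.4%, the monthly plan 517/704 = 73.4% → the annual plan
Overall: the annual plan 580/1179 = 49.2%, the monthly plan 670/1121 = 59.8% → the monthly plan
(The annual plan wins every signup group but the monthly plan wins overall — the annual plan's customers skew toward the low-rate referral group.)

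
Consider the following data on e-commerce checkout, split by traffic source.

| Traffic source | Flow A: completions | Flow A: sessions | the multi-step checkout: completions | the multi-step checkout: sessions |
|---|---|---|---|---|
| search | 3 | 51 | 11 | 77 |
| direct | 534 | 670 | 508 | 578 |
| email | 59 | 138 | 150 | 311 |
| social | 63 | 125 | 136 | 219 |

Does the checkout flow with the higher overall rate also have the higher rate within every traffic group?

Yes

Search: Flow A 3/51 = 5.9%, the multi-step checkout 11/77 = 14.3% → the multi-step checkout
Direct: Flow A 534/670 = 79.7%, the multi-step checkout 508/578 = 87.9% → the multi-step checkout
Email: Flow A 59/138 = 42.8%, the multi-step checkout 150/311 = 48.2% → the multi-step checkout
Social: Flow A 63/125 = 50.4%, the multi-step checkout 136/219 = 62.1% → the multi-step checkout
Overall: Flow A 659/984 = 67.0%, the multi-step checkout 805/1185 = 67.9% → the multi-step checkout
The multi-step checkout wins overall and in every traffic group — no reversal.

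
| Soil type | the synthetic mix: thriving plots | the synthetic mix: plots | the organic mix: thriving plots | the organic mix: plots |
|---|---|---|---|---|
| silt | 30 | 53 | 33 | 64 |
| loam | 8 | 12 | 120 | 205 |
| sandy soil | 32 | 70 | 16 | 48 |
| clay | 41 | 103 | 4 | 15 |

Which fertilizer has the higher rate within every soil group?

the synthetic mix

Silt: the synthetic mix 30/53 = 56.6%, the organic mix 33/64 = 51.6% → the synthetic mix
Loam: the synthetic mix 8/12 = 66.7%, the organic mix 120/205 = 58.5% → the synthetic mix
Sandy soil: the synthetic mix 32/70 = 45.7%, the organic mix 16/48 = 33.3% → the synthetic mix
Clay: the synthetic mix 41/103 = 39.8%, the organic mix 4/15 = 26.7% → the synthetic mix
The synthetic mix has the higher rate in all 4 groups.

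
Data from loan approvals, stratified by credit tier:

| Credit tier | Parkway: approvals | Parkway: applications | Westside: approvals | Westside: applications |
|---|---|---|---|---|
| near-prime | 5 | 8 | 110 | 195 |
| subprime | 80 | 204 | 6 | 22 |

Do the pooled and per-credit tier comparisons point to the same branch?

No

Near-prime: Parkway 5/8 = 62.5%, Westside 110/195 = 56.4% → Parkway
Subprime: Parkway 80/204 = 39.2%, Westside 6/22 = 27.3% → Parkway
Overall: Parkway 85/212 = 40.1%, Westside 116/217 = 53.5% → Westside
Parkway wins each credit group but Westside wins overall — the comparison reverses. Parkway's applications skew toward subprime, which has a lower base rate.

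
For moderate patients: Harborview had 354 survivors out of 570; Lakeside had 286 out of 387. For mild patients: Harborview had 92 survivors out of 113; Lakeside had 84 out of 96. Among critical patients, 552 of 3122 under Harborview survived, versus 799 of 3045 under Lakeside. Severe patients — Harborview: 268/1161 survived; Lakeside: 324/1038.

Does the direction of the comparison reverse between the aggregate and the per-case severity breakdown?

Moderate: Harborview 354/570 = 62.1%, Lakeside 286/387 = 73.9% → Lakeside
Mild: Harborview 92/113 = 81.4%, Lakeside 84/96 = 87.5% → Lakeside
Critical: Harborview 552/3122 = 17.7%, Lakeside 799/3045 = 26.2% → Lakeside
Severe: Harborview 268/1161 = 23.1%, Lakeside 324/1038 = 31.2% → Lakeside
Overall: Harborview 1266/4966 = 25.5%, Lakeside 1493/4566 = 32.7% → Lakeside
Lakeside wins overall and in every case group — no reversal.

No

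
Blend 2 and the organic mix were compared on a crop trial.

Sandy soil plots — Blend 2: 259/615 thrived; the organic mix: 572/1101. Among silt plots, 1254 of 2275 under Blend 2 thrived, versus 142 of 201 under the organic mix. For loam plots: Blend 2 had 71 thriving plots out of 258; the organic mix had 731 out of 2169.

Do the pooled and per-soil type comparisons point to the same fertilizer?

No

Sandy soil: Blend 2 259/615 = 42.1%, the organic mix 572/1101 = 52.0% → the organic mix
Silt: Blend 2 1254/2275 = 55.1%, the organic mix 142/201 = 70.6% → the organic mix
Loam: Blend 2 71/258 = 27.5%, the organic mix 731/2169 = 33.7% → the organic mix
Overall: Blend 2 1584/3148 = 50.3%, the organic mix 1445/3471 = 41.6% → Blend 2
The organic mix wins each soil group but Blend 2 wins overall — the comparison reverses. The organic mix's plots skew toward loam, which has a lower base rate.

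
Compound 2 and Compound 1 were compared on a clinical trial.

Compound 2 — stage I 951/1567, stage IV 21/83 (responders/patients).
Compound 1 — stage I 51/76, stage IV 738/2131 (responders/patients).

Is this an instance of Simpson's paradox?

Yes

Stage I: Compound 2 951/1567 = 60.7%, Compound 1 51/76 = 67.1% → Compound 1
Stage IV: Compound 2 21/83 = 25.3%, Compound 1 738/2131 = 34.6% → Compound 1
Overall: Compound 2 972/1650 = 58.9%, Compound 1 789/2207 = 35.7% → Compound 2
Compound 1 wins each disease group but Compound 2 wins overall — the comparison reverses. Compound 1's patients skew toward stage IV, which has a lower base rate.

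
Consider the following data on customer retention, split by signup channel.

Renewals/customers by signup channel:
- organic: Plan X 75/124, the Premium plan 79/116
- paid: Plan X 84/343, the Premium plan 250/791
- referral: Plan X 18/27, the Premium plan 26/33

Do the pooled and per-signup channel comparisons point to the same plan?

Organic: Plan X 75/124 = 60.5%, the Premium plan 79/116 = 68.1% → the Premium plan
Paid: Plan X 84/343 = 24.5%, the Premium plan 250/791 = 31.6% → the Premium plan
Referral: Plan X 18/27 = 66.7%, the Premium plan 26/33 = 78.8% → the Premium plan
Overall: Plan X 177/494 = 35.8%, the Premium plan 355/940 = 37.8% → the Premium plan
The Premium plan wins overall and in every signup group — no reversal.

Yes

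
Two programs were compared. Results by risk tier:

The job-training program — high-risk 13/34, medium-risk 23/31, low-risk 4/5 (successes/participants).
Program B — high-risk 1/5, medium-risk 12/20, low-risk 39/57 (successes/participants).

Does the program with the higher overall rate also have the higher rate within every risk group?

No

High-risk: the job-training program 13/34 = 38.2%, Program B 1/5 = 20.0% → the job-training program
Medium-risk: the job-training program 23/31 = 74.2%, Program B 12/20 = 60.0% → the job-training program
Low-risk: the job-training program 4/5 = 80.0%, Program B 39/57 = 68.4% → the job-training program
Overall: the job-training program 40/70 = 57.1%, Program B 52/82 = 63.4% → Program B
The job-training program wins each risk group but Program B wins overall — the comparison reverses. The job-training program's participants skew toward high-risk, which has a lower base rate.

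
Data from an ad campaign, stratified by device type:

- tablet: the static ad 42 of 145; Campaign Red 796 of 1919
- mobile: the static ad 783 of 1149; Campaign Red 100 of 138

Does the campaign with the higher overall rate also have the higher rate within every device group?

Tablet: the static ad 42/145 = 29.0%, Campaign Red 796/1919 = 41.5% → Campaign Red
Mobile: the static ad 783/1149 = 68.1%, Campaign Red 100/138 = 72.5% → Campaign Red
Overall: the static ad 825/1294 = 63.8%, Campaign Red 896/2057 = 43.6% → the static ad
Campaign Red wins each device group but the static ad wins overall — the comparison reverses. Campaign Red's impressions skew toward tablet, which has a lower base rate.

No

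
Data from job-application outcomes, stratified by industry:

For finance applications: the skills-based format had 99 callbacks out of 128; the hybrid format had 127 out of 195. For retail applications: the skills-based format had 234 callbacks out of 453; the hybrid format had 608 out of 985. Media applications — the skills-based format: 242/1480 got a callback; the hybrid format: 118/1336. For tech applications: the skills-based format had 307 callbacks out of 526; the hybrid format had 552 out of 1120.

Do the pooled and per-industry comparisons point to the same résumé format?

Finance: the skills-based format 99/128 = 77.3%, the hybrid format 127/195 = 65.1% → the skills-based format
Retail: the skills-based format 234/453 = 51.7%, the hybrid format 608/985 = 61.7% → the hybrid format
Media: the skills-based format 242/1480 = 16.4%, the hybrid format 118/1336 = 8.8% → the skills-based format
Tech: the skills-based format 307/526 = 58.4%, the hybrid format 552/1120 = 49.3% → the skills-based format
Overall: the skills-based format 882/2587 = 34.1%, the hybrid format 1405/3636 = 38.6% → the hybrid format
Neither sweeps: the skills-based format wins 3 of 4 groups, the hybrid format wins 1. The hybrid format wins overall but not every group — no Simpson reversal.

No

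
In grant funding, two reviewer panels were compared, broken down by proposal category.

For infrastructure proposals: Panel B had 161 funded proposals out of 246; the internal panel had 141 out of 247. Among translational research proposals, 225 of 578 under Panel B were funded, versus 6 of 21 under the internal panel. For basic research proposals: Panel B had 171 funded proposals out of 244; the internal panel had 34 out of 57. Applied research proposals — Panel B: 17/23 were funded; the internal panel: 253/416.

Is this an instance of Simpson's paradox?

Yes

Infrastructure: Panel B 161/246 = 65.4%, the internal panel 141/247 = 57.1% → Panel B
Translational research: Panel B 225/578 = 38.9%, the internal panel 6/21 = 28.6% → Panel B
Basic research: Panel B 171/244 = 70.1%, the internal panel 34/57 = 59.6% → Panel B
Applied research: Panel B 17/23 = 73.9%, the internal panel 253/416 = 60.8% → Panel B
Overall: Panel B 574/1091 = 52.6%, the internal panel 434/741 = 58.6% → the internal panel
Panel B wins each proposal group but the internal panel wins overall — the comparison reverses. Panel B's proposals skew toward translational research, which has a lower base rate.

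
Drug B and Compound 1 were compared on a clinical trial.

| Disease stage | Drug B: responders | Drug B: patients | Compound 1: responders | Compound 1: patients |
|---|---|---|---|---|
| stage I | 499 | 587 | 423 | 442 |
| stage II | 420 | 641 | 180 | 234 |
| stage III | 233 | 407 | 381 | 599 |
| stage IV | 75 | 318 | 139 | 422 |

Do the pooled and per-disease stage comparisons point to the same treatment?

Yes

Stage I: Drug B 499/587 = 85.0%, Compound 1 423/442 = 95.7% → Compound 1
Stage II: Drug B 420/641 = 65.5%, Compound 1 180/234 = 76.9% → Compound 1
Stage III: Drug B 233/407 = 57.2%, Compound 1 381/599 = 63.6% → Compound 1
Stage IV: Drug B 75/318 = 23.6%, Compound 1 139/422 = 32.9% → Compound 1
Overall: Drug B 1227/1953 = 62.8%, Compound 1 1123/1697 = 66.2% → Compound 1
Compound 1 wins overall and in every disease group — no reversal.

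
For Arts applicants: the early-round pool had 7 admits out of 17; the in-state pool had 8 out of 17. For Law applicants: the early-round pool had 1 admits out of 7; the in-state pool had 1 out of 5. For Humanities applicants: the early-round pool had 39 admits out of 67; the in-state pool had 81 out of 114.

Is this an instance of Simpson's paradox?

No

Arts: the early-round pool 7/17 = 41.2%, the in-state pool 8/17 = 47.1% → the in-state pool
Law: the early-round pool 1/7 = 14.3%, the in-state pool 1/5 = 20.0% → the in-state pool
Humanities: the early-round pool 39/67 = 58.2%, the in-state pool 81/114 = 71.1% → the in-state pool
Overall: the early-round pool 47/91 = 51.6%, the in-state pool 90/136 = 66.2% → the in-state pool
The in-state pool wins overall and in every department group — no reversal.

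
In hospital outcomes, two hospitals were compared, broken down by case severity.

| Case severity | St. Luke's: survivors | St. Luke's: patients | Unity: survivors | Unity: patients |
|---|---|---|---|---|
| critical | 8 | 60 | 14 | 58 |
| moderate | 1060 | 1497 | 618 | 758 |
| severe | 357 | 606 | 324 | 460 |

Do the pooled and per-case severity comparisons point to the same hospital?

Yes

Critical: St. Luke's 8/60 = 13.3%, Unity 14/58 = 24.1% → Unity
Moderate: St. Luke's 1060/1497 = 70.8%, Unity 618/758 = 81.5% → Unity
Severe: St. Luke's 357/606 = 58.9%, Unity 324/460 = 70.4% → Unity
Overall: St. Luke's 1425/2163 = 65.9%, Unity 956/1276 = 74.9% → Unity
Unity wins overall and in every case group — no reversal.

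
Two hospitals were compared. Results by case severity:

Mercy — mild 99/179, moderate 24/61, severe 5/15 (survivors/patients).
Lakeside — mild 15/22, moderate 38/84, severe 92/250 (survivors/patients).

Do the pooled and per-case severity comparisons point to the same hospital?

No

Mild: Mercy 99/179 = 55.3%, Lakeside 15/22 = 68.2% → Lakeside
Moderate: Mercy 24/61 = 39.3%, Lakeside 38/84 = 45.2% → Lakeside
Severe: Mercy 5/15 = 33.3%, Lakeside 92/250 = 36.8% → Lakeside
Overall: Mercy 128/255 = 50.2%, Lakeside 145/356 = 40.7% → Mercy
Lakeside wins each case group but Mercy wins overall — the comparison reverses. Lakeside's patients skew toward severe, which has a lower base rate.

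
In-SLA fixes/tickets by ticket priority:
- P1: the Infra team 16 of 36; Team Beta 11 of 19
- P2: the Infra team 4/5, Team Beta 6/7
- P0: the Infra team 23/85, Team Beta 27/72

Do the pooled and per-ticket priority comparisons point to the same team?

Yes

P1: the Infra team 16/36 = 44.4%, Team Beta 11/19 = 57.9% → Team Beta
P2: the Infra team 4/5 = 80.0%, Team Beta 6/7 = 85.7% → Team Beta
P0: the Infra team 23/85 = 27.1%, Team Beta 27/72 = 37.5% → Team Beta
Overall: the Infra team 43/126 = 34.1%, Team Beta 44/98 = 44.9% → Team Beta
Team Beta wins overall and in every ticket group — no reversal.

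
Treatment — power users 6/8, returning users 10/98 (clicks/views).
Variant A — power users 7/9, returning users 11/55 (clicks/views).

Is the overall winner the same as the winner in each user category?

Yes

Power users: Treatment 6/8 = 75.0%, Variant A 7/9 = 77.8% → Variant A
Returning users: Treatment 10/98 = 10.2%, Variant A 11/55 = 20.0% → Variant A
Overall: Treatment 16/106 = 15.1%, Variant A 18/64 = 28.1% → Variant A
Variant A wins overall and in every user group — no reversal.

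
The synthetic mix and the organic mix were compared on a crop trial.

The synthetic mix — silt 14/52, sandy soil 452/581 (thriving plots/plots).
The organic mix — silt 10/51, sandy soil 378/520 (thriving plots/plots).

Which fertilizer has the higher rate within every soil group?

the synthetic mix

Silt: the synthetic mix 14/52 = 26.9%, the organic mix 10/51 = 19.6% → the synthetic mix
Sandy soil: the synthetic mix 452/581 = 77.8%, the organic mix 378/520 = 72.7% → the synthetic mix
The synthetic mix has the higher rate in both groups.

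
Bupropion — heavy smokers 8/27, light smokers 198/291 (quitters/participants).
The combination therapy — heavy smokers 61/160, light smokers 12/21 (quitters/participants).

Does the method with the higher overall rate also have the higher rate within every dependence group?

No

Heavy smokers: bupropion 8/27 = 29.6%, the combination therapy 61/160 = 38.1% → the combination therapy
Light smokers: bupropion 198/291 = 68.0%, the combination therapy 12/21 = 57.1% → bupropion
Overall: bupropion 206/318 = 64.8%, the combination therapy 73/181 = 40.3% → bupropion
Neither sweeps: bupropion wins 1 of 2 groups, the combination therapy wins 1. Bupropion wins overall but not every group — no Simpson reversal.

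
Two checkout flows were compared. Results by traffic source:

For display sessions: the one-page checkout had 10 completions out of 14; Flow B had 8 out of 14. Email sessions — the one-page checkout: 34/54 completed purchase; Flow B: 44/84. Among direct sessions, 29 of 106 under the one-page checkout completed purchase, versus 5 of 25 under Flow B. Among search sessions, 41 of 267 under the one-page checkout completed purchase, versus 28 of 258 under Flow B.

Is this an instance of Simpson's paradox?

Display: the one-page checkout 10/14 = 71.4%, Flow B 8/14 = 57.1% → the one-page checkout
Email: the one-page checkout 34/54 = 63.0%, Flow B 44/84 = 52.4% → the one-page checkout
Direct: the one-page checkout 29/106 = 27.4%, Flow B 5/25 = 20.0% → the one-page checkout
Search: the one-page checkout 41/267 = 15.4%, Flow B 28/258 = 10.9% → the one-page checkout
Overall: the one-page checkout 114/441 = 25.9%, Flow B 85/381 = 22.3% → the one-page checkout
The one-page checkout wins overall and in every traffic group — no reversal.

No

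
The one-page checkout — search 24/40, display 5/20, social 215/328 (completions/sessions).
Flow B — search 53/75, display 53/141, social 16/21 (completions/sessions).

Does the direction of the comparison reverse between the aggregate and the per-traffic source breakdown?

Search: the one-page checkout 24/40 = 60.0%, Flow B 53/75 = 70.7% → Flow B
Display: the one-page checkout 5/20 = 25.0%, Flow B 53/141 = 37.6% → Flow B
Social: the one-page checkout 215/328 = 65.5%, Flow B 16/21 = 76.2% → Flow B
Overall: the one-page checkout 244/388 = 62.9%, Flow B 122/237 = 51.5% → the one-page checkout
Flow B wins each traffic group but the one-page checkout wins overall — the comparison reverses. Flow B's sessions skew toward display, which has a lower base rate.

Yes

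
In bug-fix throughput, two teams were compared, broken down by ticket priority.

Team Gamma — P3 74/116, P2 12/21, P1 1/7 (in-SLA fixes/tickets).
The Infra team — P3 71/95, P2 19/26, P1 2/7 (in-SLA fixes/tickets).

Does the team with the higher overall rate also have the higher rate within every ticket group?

P3: Team Gamma 74/116 = 63.8%, the Infra team 71/95 = 74.7% → the Infra team
P2: Team Gamma 12/21 = 57.1%, the Infra team 19/26 = 73.1% → the Infra team
P1: Team Gamma 1/7 = 14.3%, the Infra team 2/7 = 28.6% → the Infra team
Overall: Team Gamma 87/144 = 60.4%, the Infra team 92/128 = 71.9% → the Infra team
The Infra team wins overall and in every ticket group — no reversal.

Yes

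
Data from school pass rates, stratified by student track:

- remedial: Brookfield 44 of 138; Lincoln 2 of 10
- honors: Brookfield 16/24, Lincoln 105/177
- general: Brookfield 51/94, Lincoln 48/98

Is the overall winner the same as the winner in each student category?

Remedial: Brookfield 44/138 = 31.9%, Lincoln 2/10 = 20.0% → Brookfield
Honors: Brookfield 16/24 = 66.7%, Lincoln 105/177 = 59.3% → Brookfield
General: Brookfield 51/94 = 54.3%, Lincoln 48/98 = 49.0% → Brookfield
Overall: Brookfield 111/256 = 43.4%, Lincoln 155/285 = 54.4% → Lincoln
Brookfield wins each student group but Lincoln wins overall — the comparison reverses. Brookfield's students skew toward remedial, which has a lower base rate.

No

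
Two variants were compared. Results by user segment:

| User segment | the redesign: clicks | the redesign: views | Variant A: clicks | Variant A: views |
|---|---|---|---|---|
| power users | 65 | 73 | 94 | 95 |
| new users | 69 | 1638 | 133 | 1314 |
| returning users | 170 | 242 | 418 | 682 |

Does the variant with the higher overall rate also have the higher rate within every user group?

No

Power users: the redesign 65/73 = 89.0%, Variant A 94/95 = 98.9% → Variant A
New users: the redesign 69/1638 = 4.2%, Variant A 133/1314 = 10.1% → Variant A
Returning users: the redesign 170/242 = 70.2%, Variant A 418/682 = 61.3% → the redesign
Overall: the redesign 304/1953 = 15.6%, Variant A 645/2091 = 30.8% → Variant A
Neither sweeps: the redesign wins 1 of 3 groups, Variant A wins 2. Variant A wins overall but not every group — no Simpson reversal.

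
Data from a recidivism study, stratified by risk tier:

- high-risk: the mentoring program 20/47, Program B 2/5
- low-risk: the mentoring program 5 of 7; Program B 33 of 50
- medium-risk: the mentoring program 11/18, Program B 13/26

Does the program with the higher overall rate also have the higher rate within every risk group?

High-risk: the mentoring program 20/47 = 42.6%, Program B 2/5 = 40.0% → the mentoring program
Low-risk: the mentoring program 5/7 = 71.4%, Program B 33/50 = 66.0% → the mentoring program
Medium-risk: the mentoring program 11/18 = 61.1%, Program B 13/26 = 50.0% → the mentoring program
Overall: the mentoring program 36/72 = 50.0%, Program B 48/81 = 59.3% → Program B
The mentoring program wins each risk group but Program B wins overall — the comparison reverses. The mentoring program's participants skew toward high-risk, which has a lower base rate.

No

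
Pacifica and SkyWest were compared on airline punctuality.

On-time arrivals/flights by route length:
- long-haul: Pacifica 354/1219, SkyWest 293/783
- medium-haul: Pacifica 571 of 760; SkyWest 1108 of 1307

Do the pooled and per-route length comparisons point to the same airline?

Long-haul: Pacifica 354/1219 = 29.0%, SkyWest 293/783 = 37.4% → SkyWest
Medium-haul: Pacifica 571/760 = 75.1%, SkyWest 1108/1307 = 84.8% → SkyWest
Overall: Pacifica 925/1979 = 46.7%, SkyWest 1401/2090 = 67.0% → SkyWest
SkyWest wins overall and in every route group — no reversal.

Yes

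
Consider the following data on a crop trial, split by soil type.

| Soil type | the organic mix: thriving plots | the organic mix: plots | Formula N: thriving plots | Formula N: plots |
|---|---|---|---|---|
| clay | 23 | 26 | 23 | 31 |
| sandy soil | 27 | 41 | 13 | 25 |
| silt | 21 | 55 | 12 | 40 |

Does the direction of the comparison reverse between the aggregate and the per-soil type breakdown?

No

Clay: the organic mix 23/26 = 88.5%, Formula N 23/31 = 74.2% → the organic mix
Sandy soil: the organic mix 27/41 = 65.9%, Formula N 13/25 = 52.0% → the organic mix
Silt: the organic mix 21/55 = 38.2%, Formula N 12/40 = 30.0% → the organic mix
Overall: the organic mix 71/122 = 58.2%, Formula N 48/96 = 50.0% → the organic mix
The organic mix wins overall and in every soil group — no reversal.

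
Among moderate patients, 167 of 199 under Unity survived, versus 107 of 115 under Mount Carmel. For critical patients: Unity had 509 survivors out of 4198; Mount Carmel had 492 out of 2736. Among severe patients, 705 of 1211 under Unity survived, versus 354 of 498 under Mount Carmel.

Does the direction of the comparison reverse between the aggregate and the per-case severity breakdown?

Moderate: Unity 167/199 = 83.9%, Mount Carmel 107/115 = 93.0% → Mount Carmel
Critical: Unity 509/4198 = 12.1%, Mount Carmel 492/2736 = 18.0% → Mount Carmel
Severe: Unity 705/1211 = 58.2%, Mount Carmel 354/498 = 71.1% → Mount Carmel
Overall: Unity 1381/5608 = 24.6%, Mount Carmel 953/3349 = 28.5% → Mount Carmel
Mount Carmel wins overall and in every case group — no reversal.

No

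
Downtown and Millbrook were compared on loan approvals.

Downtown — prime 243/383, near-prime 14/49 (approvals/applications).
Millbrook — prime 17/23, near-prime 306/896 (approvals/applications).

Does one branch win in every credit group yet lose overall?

Prime: Downtown 243/383 = 63.4%, Millbrook 17/23 = 73.9% → Millbrook
Near-prime: Downtown 14/49 = 28.6%, Millbrook 306/896 = 34.2% → Millbrook
Overall: Downtown 257/432 = 59.5%, Millbrook 323/919 = 35.1% → Downtown
Millbrook wins each credit group but Downtown wins overall — the comparison reverses. Millbrook's applications skew toward near-prime, which has a lower base rate.

Yes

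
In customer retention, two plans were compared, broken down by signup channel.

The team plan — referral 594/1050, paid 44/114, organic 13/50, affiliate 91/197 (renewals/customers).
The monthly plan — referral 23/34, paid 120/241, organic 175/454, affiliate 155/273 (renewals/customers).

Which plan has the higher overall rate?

the team plan

Referral: the team plan 594/1050 = 56.6%, the monthly plan 23/34 = 67.6% → the monthly plan
Paid: the team plan 44/114 = 38.6%, the monthly plan 120/241 = 49.8% → the monthly plan
Organic: the team plan 13/50 = 26.0%, the monthly plan 175/454 = 38.5% → the monthly plan
Affiliate: the team plan 91/197 = 46.2%, the monthly plan 155/273 = 56.8% → the monthly plan
Overall: the team plan 742/1411 = 52.6%, the monthly plan 473/1002 = 47.2% → the team plan
(The monthly plan wins every signup group but the team plan wins overall — the monthly plan's customers skew toward the low-rate organic group.)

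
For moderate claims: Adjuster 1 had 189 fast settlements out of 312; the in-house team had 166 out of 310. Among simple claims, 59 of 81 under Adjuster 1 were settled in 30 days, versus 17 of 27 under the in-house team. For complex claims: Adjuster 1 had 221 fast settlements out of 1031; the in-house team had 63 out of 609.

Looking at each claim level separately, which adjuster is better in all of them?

Moderate: Adjuster 1 189/312 = 60.6%, the in-house team 166/310 = 53.5% → Adjuster 1
Simple: Adjuster 1 59/81 = 72.8%, the in-house team 17/27 = 63.0% → Adjuster 1
Complex: Adjuster 1 221/1031 = 21.4%, the in-house team 63/609 = 10.3% → Adjuster 1
Adjuster 1 has the higher rate in all 3 groups.

Adjuster 1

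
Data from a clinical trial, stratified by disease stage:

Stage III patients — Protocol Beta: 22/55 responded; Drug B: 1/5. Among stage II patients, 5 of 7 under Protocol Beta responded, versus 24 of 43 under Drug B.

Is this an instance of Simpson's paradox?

Yes

Stage III: Protocol Beta 22/55 = 40.0%, Drug B 1/5 = 20.0% → Protocol Beta
Stage II: Protocol Beta 5/7 = 71.4%, Drug B 24/43 = 55.8% → Protocol Beta
Overall: Protocol Beta 27/62 = 43.5%, Drug B 25/48 = 52.1% → Drug B
Protocol Beta wins each disease group but Drug B wins overall — the comparison reverses. Protocol Beta's patients skew toward stage III, which has a lower base rate.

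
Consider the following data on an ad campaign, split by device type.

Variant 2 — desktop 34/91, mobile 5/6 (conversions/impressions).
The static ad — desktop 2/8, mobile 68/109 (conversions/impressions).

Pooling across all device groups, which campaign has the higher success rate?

Desktop: Variant 2 34/91 = 37.4%, the static ad 2/8 = 25.0% → Variant 2
Mobile: Variant 2 5/6 = 83.3%, the static ad 68/109 = 62.4% → Variant 2
Overall: Variant 2 39/97 = 40.2%, the static ad 70/117 = 59.8% → the static ad
(Variant 2 wins every device group but the static ad wins overall — Variant 2's impressions skew toward the low-rate desktop group.)

the static ad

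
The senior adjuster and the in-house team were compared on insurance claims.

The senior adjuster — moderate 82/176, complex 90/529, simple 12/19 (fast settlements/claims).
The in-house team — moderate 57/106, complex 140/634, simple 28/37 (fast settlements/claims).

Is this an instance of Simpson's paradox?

No

Moderate: the senior adjuster 82/176 = 46.6%, the in-house team 57/106 = 53.8% → the in-house team
Complex: the senior adjuster 90/529 = 17.0%, the in-house team 140/634 = 22.1% → the in-house team
Simple: the senior adjuster 12/19 = 63.2%, the in-house team 28/37 = 75.7% → the in-house team
Overall: the senior adjuster 184/724 = 25.4%, the in-house team 225/777 = 29.0% → the in-house team
The in-house team wins overall and in every claim group — no reversal.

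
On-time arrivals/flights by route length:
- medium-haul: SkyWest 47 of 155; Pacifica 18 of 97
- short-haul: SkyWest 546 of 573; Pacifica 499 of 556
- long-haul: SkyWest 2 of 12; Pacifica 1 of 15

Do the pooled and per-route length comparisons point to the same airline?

Yes

Medium-haul: SkyWest 47/155 = 30.3%, Pacifica 18/97 = 18.6% → SkyWest
Short-haul: SkyWest 546/573 = 95.3%, Pacifica 499/556 = 89.7% → SkyWest
Long-haul: SkyWest 2/12 = 16.7%, Pacifica 1/15 = 6.7% → SkyWest
Overall: SkyWest 595/740 = 80.4%, Pacifica 518/668 = 77.5% → SkyWest
SkyWest wins overall and in every route group — no reversal.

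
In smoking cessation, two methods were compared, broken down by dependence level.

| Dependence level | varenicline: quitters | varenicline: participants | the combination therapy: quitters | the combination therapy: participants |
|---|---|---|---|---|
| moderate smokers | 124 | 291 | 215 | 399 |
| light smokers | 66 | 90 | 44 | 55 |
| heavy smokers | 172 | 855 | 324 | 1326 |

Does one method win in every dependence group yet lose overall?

Moderate smokers: varenicline 124/291 = 42.6%, the combination therapy 215/399 = 53.9% → the combination therapy
Light smokers: varenicline 66/90 = 73.3%, the combination therapy 44/55 = 80.0% → the combination therapy
Heavy smokers: varenicline 172/855 = 20.1%, the combination therapy 324/1326 = 24.4% → the combination therapy
Overall: varenicline 362/1236 = 29.3%, the combination therapy 583/1780 = 32.8% → the combination therapy
The combination therapy wins overall and in every dependence group — no reversal.

No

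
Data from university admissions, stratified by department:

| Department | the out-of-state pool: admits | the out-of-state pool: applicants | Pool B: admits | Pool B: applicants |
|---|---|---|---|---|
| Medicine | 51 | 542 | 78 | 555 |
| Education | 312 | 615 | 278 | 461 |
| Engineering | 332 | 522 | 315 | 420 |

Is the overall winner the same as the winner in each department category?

Medicine: the out-of-state pool 51/542 = 9.4%, Pool B 78/555 = 14.1% → Pool B
Education: the out-of-state pool 312/615 = 50.7%, Pool B 278/461 = 60.3% → Pool B
Engineering: the out-of-state pool 332/522 = 63.6%, Pool B 315/420 = 75.0% → Pool B
Overall: the out-of-state pool 695/1679 = 41.4%, Pool B 671/1436 = 46.7% → Pool B
Pool B wins overall and in every department group — no reversal.

Yes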